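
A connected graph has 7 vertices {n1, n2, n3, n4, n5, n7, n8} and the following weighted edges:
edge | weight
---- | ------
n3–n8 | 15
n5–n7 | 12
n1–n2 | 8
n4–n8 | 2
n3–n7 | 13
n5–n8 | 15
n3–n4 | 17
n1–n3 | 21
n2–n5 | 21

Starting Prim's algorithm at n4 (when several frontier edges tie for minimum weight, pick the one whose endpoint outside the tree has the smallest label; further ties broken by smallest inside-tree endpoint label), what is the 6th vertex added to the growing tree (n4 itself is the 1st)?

Prim, starting at n4.
Step 1: frontier [n4–n8 2, n3–n4 17] → take n4–n8 (2); add n8.
Step 2: frontier [n3–n4 17, n3–n8 15, n5–n8 15] → take n3–n8 (15); add n3.
Step 3: frontier [n3–n7 13, n1–n3 21, n5–n8 15] → take n3–n7 (13); add n7.
Step 4: frontier [n1–n3 21, n5–n7 12, n5–n8 15] → take n5–n7 (12); add n5.
Step 5: frontier [n1–n3 21, n2–n5 21] → take n1–n3 (21); add n1.
Step 6: frontier [n1–n2 8, n2–n5 21] → take n1–n2 (8); add n2.
Vertex order: n4, n8, n3, n7, n5, n1, n2. The 6th vertex is n1.

n1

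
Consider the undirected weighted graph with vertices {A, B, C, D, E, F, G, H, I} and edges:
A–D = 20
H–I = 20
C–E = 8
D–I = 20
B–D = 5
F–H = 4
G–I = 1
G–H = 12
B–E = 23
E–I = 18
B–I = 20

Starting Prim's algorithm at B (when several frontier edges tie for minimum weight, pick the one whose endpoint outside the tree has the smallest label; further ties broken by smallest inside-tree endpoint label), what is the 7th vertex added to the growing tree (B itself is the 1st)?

Grow the tree from B using Prim:
Step 1: cheapest edge leaving the tree is B–D (5); add D.
Step 2: cheapest edge leaving the tree is A–D (20); add A.
Step 3: cheapest edge leaving the tree is B–I (20); add I.
Step 4: cheapest edge leaving the tree is G–I (1); add G.
Step 5: cheapest edge leaving the tree is G–H (12); add H.
Step 6: cheapest edge leaving the tree is F–H (4); add F.
Step 7: cheapest edge leaving the tree is E–I (18); add E.
Step 8: cheapest edge leaving the tree is C–E (8); add C.
Vertex order: B, D, A, I, G, H, F, E, C. The 7th vertex is F.

F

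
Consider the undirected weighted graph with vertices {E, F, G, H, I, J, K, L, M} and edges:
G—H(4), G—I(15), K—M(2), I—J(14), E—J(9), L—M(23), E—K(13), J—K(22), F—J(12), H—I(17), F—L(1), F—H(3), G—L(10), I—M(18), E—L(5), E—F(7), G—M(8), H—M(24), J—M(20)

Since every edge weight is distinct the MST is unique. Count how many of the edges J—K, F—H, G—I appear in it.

1

Kruskal's algorithm — process edges by increasing weight (ties by edge label):
F—L (1): add — endpoints in different components.
K—M (2): add — endpoints in different components.
F—H (3): add — endpoints in different components.
G—H (4): add — endpoints in different components.
E—L (5): add — endpoints in different components.
E—F (7): skip — E and F already connected.
G—M (8): add — endpoints in different components.
E—J (9): add — endpoints in different components.
G—L (10): skip — G and L already connected.
F—J (12): skip — F and J already connected.
E—K (13): skip — E and K already connected.
I—J (14): add — endpoints in different components.
MST edge set: {F—L, K—M, F—H, G—H, E—L, G—M, E—J, I—J}.
Of the listed edges, {F—H} are in the MST → 1.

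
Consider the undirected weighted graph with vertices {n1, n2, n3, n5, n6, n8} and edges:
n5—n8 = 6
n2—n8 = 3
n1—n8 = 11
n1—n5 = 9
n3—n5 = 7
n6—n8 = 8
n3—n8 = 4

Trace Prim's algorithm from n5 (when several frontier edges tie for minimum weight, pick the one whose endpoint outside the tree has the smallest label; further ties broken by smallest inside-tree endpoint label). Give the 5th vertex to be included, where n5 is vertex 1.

Prim's algorithm from n5:
Step 1: cheapest edge leaving the tree is n5—n8 (6); add n8.
Step 2: cheapest edge leaving the tree is n2—n8 (3); add n2.
Step 3: cheapest edge leaving the tree is n3—n8 (4); add n3.
Step 4: cheapest edge leaving the tree is n6—n8 (8); add n6.
Step 5: cheapest edge leaving the tree is n1—n5 (9); add n1.
Vertex order: n5, n8, n2, n3, n6, n1. The 5th vertex is n6.

n6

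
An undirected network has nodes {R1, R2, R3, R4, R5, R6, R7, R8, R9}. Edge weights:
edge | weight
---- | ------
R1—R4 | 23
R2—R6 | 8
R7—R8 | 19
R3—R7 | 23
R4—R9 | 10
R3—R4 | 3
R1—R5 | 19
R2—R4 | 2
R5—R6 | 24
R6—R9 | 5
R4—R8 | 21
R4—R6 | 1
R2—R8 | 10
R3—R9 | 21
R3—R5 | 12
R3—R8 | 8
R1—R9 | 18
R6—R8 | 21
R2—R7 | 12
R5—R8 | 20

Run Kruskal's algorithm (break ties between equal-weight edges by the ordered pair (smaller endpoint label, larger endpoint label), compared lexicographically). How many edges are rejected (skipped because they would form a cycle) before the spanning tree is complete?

Sort edges by weight, then run Kruskal:
R4—R6 (1): add — endpoints in different components.
R2—R4 (2): add — endpoints in different components.
R3—R4 (3): add — endpoints in different components.
R6—R9 (5): add — endpoints in different components.
R2—R6 (8): skip — R6 and R2 already connected.
R3—R8 (8): add — endpoints in different components.
R2—R8 (10): skip — R8 and R2 already connected.
R4—R9 (10): skip — R9 and R4 already connected.
R2—R7 (12): add — endpoints in different components.
R3—R5 (12): add — endpoints in different components.
R1—R9 (18): add — endpoints in different components.
Edges rejected before the tree was complete: 3.

3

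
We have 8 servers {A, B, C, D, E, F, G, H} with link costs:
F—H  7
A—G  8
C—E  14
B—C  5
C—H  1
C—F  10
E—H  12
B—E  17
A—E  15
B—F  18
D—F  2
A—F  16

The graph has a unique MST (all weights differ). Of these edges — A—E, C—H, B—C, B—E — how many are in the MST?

3

Sort edges by weight, then run Kruskal:
C—H (1): add — endpoints in different components.
D—F (2): add — endpoints in different components.
B—C (5): add — endpoints in different components.
F—H (7): add — endpoints in different components.
A—G (8): add — endpoints in different components.
C—F (10): skip — C and F already connected.
E—H (12): add — endpoints in different components.
C—E (14): skip — C and E already connected.
A—E (15): add — endpoints in different components.
MST edge set: {C—H, D—F, B—C, F—H, A—G, E—H, A—E}.
Of the listed edges, {A—E, C—H, B—C} are in the MST → 3.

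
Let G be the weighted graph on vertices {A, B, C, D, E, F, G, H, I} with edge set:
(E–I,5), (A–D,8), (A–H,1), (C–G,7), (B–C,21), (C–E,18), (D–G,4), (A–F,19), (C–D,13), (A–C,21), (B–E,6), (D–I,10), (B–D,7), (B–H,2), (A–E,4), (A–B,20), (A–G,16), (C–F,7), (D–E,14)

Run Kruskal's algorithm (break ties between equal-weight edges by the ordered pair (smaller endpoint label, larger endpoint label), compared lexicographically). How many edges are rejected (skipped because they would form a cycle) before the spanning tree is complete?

1

Kruskal: consider edges lightest-first.
A–H (1): add — endpoints in different components.
B–H (2): add — endpoints in different components.
A–E (4): add — endpoints in different components.
D–G (4): add — endpoints in different components.
E–I (5): add — endpoints in different components.
B–E (6): skip — B and E already connected.
B–D (7): add — endpoints in different components.
C–F (7): add — endpoints in different components.
C–G (7): add — endpoints in different components.
Edges rejected before the tree was complete: 1.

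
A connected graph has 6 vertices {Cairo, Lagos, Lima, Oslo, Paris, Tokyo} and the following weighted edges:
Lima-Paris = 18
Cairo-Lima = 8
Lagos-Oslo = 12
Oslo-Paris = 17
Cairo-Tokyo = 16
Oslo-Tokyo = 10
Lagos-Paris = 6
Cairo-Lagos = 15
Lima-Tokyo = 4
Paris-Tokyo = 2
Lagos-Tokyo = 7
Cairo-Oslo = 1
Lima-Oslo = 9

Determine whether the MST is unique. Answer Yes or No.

Yes

Sort edges by weight, then run Kruskal:
Cairo-Oslo (1): add. Components now {Cairo,Oslo} {Tokyo} {Lima} {Paris} {Lagos}
Paris-Tokyo (2): add. Components now {Cairo,Oslo} {Paris,Tokyo} {Lima} {Lagos}
Lima-Tokyo (4): add. Components now {Cairo,Oslo} {Lima,Paris,Tokyo} {Lagos}
Lagos-Paris (6): add. Components now {Cairo,Oslo} {Lagos,Lima,Paris,Tokyo}
Lagos-Tokyo (7): skip — Tokyo and Lagos already connected.
Cairo-Lima (8): add. Components now {Cairo,Lagos,Lima,Oslo,Paris,Tokyo}
Every non-tree edge has weight strictly greater than the heaviest edge on the tree path between its endpoints, so the MST is unique.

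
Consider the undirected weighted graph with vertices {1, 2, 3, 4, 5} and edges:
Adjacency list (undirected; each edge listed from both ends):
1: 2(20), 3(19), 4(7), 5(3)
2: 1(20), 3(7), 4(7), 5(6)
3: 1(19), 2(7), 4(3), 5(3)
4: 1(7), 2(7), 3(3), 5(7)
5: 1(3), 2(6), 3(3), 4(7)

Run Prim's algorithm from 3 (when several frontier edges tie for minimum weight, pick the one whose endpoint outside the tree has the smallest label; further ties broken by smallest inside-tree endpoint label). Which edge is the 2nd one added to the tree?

3-5

Grow the tree from 3 using Prim:
Step 1: cheapest edge leaving the tree is 3—4 (3); add 4.
Step 2: cheapest edge leaving the tree is 3—5 (3); add 5.
Step 3: cheapest edge leaving the tree is 1—5 (3); add 1.
Step 4: cheapest edge leaving the tree is 2—5 (6); add 2.
The 2nd edge added is 3—5.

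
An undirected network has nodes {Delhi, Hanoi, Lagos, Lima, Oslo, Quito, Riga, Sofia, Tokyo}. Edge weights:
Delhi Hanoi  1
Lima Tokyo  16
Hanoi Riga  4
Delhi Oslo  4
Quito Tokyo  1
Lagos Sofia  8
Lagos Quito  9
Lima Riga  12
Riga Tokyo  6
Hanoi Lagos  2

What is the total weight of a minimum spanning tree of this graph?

Kruskal: consider edges lightest-first.
Delhi Hanoi (1): add — endpoints in different components.
Quito Tokyo (1): add — endpoints in different components.
Hanoi Lagos (2): add — endpoints in different components.
Delhi Oslo (4): add — endpoints in different components.
Hanoi Riga (4): add — endpoints in different components.
Riga Tokyo (6): add — endpoints in different components.
Lagos Sofia (8): add — endpoints in different components.
Lagos Quito (9): skip — Quito and Lagos already connected.
Lima Riga (12): add — endpoints in different components.
MST edges: Delhi Hanoi, Quito Tokyo, Hanoi Lagos, Delhi Oslo, Hanoi Riga, Riga Tokyo, Lagos Sofia, Lima Riga; total weight 1+1+2+4+4+6+8+12 = 38.

38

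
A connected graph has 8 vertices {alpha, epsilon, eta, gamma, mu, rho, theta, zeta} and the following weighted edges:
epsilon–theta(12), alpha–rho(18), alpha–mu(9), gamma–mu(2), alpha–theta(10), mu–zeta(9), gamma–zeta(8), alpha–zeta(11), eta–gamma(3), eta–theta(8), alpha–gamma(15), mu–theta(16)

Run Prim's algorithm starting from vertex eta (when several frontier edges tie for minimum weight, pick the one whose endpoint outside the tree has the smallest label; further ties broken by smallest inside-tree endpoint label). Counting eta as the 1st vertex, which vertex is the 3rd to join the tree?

mu

Prim's algorithm from eta:
Step 1: frontier [eta–gamma 3, eta–theta 8] → take eta–gamma (3); add gamma.
Step 2: frontier [eta–theta 8, gamma–mu 2, gamma–zeta 8, alpha–gamma 15] → take gamma–mu (2); add mu.
Step 3: frontier [eta–theta 8, gamma–zeta 8, alpha–gamma 15, alpha–mu 9, mu–zeta 9, mu–theta 16] → take eta–theta (8); add theta.
Step 4: frontier [gamma–zeta 8, alpha–gamma 15, alpha–mu 9, mu–zeta 9, alpha–theta 10, epsilon–theta 12] → take gamma–zeta (8); add zeta.
Step 5: frontier [alpha–gamma 15, alpha–mu 9, alpha–theta 10, epsilon–theta 12, alpha–zeta 11] → take alpha–mu (9); add alpha.
Step 6: frontier [alpha–rho 18, epsilon–theta 12] → take epsilon–theta (12); add epsilon.
Step 7: frontier [alpha–rho 18] → take alpha–rho (18); add rho.
Vertex order: eta, gamma, mu, theta, zeta, alpha, epsilon, rho. The 3rd vertex is mu.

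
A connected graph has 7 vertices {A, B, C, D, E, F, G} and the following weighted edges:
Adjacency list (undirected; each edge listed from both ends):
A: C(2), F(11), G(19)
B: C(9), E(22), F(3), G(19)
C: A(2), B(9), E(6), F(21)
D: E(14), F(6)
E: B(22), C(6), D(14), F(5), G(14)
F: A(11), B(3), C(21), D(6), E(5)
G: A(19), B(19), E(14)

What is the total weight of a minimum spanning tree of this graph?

Grow the tree from B using Prim:
Step 1: frontier [B F 3, B C 9, B G 19, B E 22] → take B F (3); add F.
Step 2: frontier [B C 9, B G 19, B E 22, E F 5, D F 6, A F 11, C F 21] → take E F (5); add E.
Step 3: frontier [B C 9, B G 19, C E 6, D E 14, E G 14, D F 6, A F 11, C F 21] → take C E (6); add C.
Step 4: frontier [B G 19, A C 2, D E 14, E G 14, D F 6, A F 11] → take A C (2); add A.
Step 5: frontier [A G 19, B G 19, D E 14, E G 14, D F 6] → take D F (6); add D.
Step 6: frontier [A G 19, B G 19, E G 14] → take E G (14); add G.
MST edges: B F, E F, C E, A C, D F, E G; total weight 3+5+6+2+6+14 = 36.

36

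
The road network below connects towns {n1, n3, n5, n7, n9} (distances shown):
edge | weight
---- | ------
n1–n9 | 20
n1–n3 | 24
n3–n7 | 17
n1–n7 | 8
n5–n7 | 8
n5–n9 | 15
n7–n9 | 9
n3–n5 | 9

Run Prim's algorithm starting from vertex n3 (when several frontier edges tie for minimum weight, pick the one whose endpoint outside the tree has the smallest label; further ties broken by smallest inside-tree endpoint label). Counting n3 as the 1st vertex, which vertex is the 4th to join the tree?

n1

Grow the tree from n3 using Prim:
Step 1: frontier [n3–n5 9, n3–n7 17, n1–n3 24] → take n3–n5 (9); add n5.
Step 2: frontier [n3–n7 17, n1–n3 24, n5–n7 8, n5–n9 15] → take n5–n7 (8); add n7.
Step 3: frontier [n1–n3 24, n5–n9 15, n1–n7 8, n7–n9 9] → take n1–n7 (8); add n1.
Step 4: frontier [n1–n9 20, n5–n9 15, n7–n9 9] → take n7–n9 (9); add n9.
Vertex order: n3, n5, n7, n1, n9. The 4th vertex is n1.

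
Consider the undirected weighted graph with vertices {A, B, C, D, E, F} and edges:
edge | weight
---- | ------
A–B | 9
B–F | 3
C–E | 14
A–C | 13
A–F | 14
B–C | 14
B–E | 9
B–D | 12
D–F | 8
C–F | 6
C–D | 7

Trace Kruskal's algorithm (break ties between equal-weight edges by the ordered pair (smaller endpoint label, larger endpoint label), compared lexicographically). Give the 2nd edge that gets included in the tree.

Kruskal: consider edges lightest-first.
B–F (3): add. Components now {A} {B,F} {C} {D} {E}
C–F (6): add. Components now {A} {B,C,F} {D} {E}
C–D (7): add. Components now {A} {B,C,D,F} {E}
D–F (8): skip — D and F already connected.
A–B (9): add. Components now {A,B,C,D,F} {E}
B–E (9): add. Components now {A,B,C,D,E,F}
The 2nd edge added is C–F.

C-F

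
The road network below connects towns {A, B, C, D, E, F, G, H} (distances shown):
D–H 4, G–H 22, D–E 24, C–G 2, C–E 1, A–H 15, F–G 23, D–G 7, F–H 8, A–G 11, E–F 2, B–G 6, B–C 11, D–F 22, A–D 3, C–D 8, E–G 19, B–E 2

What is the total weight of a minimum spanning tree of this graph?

21

Kruskal: consider edges lightest-first.
C–E (1): add — endpoints in different components.
B–E (2): add — endpoints in different components.
C–G (2): add — endpoints in different components.
E–F (2): add — endpoints in different components.
A–D (3): add — endpoints in different components.
D–H (4): add — endpoints in different components.
B–G (6): skip — B and G already connected.
D–G (7): add — endpoints in different components.
MST edges: C–E, B–E, C–G, E–F, A–D, D–H, D–G; total weight 1+2+2+2+3+4+7 = 21.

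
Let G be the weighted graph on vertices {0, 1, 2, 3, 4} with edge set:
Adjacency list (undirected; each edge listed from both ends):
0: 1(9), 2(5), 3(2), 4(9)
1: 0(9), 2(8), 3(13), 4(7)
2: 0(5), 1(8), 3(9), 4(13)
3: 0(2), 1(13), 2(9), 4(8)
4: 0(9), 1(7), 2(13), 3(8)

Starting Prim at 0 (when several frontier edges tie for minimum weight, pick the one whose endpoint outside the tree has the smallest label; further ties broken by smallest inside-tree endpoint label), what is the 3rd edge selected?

1-2

Prim, starting at 0.
Step 1: frontier [0—3 2, 0—2 5, 0—1 9, 0—4 9] → take 0—3 (2); add 3.
Step 2: frontier [0—2 5, 0—1 9, 0—4 9, 3—4 8, 2—3 9, 1—3 13] → take 0—2 (5); add 2.
Step 3: frontier [0—1 9, 0—4 9, 1—2 8, 2—4 13, 3—4 8, 1—3 13] → take 1—2 (8); add 1.
Step 4: frontier [0—4 9, 1—4 7, 2—4 13, 3—4 8] → take 1—4 (7); add 4.
The 3rd edge added is 1—2.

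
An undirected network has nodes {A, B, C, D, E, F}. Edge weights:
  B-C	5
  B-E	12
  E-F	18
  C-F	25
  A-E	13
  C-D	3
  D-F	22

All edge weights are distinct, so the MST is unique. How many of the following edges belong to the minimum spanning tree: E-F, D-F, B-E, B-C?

3

Kruskal: consider edges lightest-first.
C-D (3): add. Components now {A} {B} {C,D} {E} {F}
B-C (5): add. Components now {A} {B,C,D} {E} {F}
B-E (12): add. Components now {A} {B,C,D,E} {F}
A-E (13): add. Components now {A,B,C,D,E} {F}
E-F (18): add. Components now {A,B,C,D,E,F}
MST edge set: {C-D, B-C, B-E, A-E, E-F}.
Of the listed edges, {E-F, B-E, B-C} are in the MST → 3.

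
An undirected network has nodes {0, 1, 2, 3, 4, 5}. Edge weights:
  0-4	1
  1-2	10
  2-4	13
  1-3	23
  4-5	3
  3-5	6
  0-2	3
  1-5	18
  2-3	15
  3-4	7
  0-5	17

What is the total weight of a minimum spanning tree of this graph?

Prim's algorithm from 5:
Step 1: frontier [4-5 3, 3-5 6, 0-5 17, 1-5 18] → take 4-5 (3); add 4.
Step 2: frontier [0-4 1, 3-4 7, 2-4 13, 3-5 6, 0-5 17, 1-5 18] → take 0-4 (1); add 0.
Step 3: frontier [0-2 3, 3-4 7, 2-4 13, 3-5 6, 1-5 18] → take 0-2 (3); add 2.
Step 4: frontier [1-2 10, 2-3 15, 3-4 7, 3-5 6, 1-5 18] → take 3-5 (6); add 3.
Step 5: frontier [1-2 10, 1-3 23, 1-5 18] → take 1-2 (10); add 1.
MST edges: 4-5, 0-4, 0-2, 3-5, 1-2; total weight 3+1+3+6+10 = 23.

23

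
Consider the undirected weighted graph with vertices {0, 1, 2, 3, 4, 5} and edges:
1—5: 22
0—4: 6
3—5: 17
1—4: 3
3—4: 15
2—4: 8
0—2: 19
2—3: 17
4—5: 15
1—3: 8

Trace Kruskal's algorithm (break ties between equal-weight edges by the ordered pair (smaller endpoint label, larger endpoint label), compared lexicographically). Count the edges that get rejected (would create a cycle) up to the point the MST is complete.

Kruskal: consider edges lightest-first.
1—4 (3): add. Components now {0} {1,4} {2} {3} {5}
0—4 (6): add. Components now {0,1,4} {2} {3} {5}
1—3 (8): add. Components now {0,1,3,4} {2} {5}
2—4 (8): add. Components now {0,1,2,3,4} {5}
3—4 (15): skip — 3 and 4 already connected.
4—5 (15): add. Components now {0,1,2,3,4,5}
Edges rejected before the tree was complete: 1.

1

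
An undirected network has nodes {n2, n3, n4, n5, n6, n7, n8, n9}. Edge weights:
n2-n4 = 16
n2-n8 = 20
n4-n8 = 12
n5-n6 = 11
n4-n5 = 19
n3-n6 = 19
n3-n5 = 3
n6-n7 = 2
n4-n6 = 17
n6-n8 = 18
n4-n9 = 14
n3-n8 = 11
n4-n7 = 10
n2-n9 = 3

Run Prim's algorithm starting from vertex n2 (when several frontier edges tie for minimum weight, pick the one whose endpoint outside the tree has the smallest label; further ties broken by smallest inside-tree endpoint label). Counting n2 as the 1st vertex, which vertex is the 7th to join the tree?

Prim, starting at n2.
Step 1: frontier [n2-n9 3, n2-n4 16, n2-n8 20] → take n2-n9 (3); add n9.
Step 2: frontier [n2-n4 16, n2-n8 20, n4-n9 14] → take n4-n9 (14); add n4.
Step 3: frontier [n2-n8 20, n4-n7 10, n4-n8 12, n4-n6 17, n4-n5 19] → take n4-n7 (10); add n7.
Step 4: frontier [n2-n8 20, n4-n8 12, n4-n6 17, n4-n5 19, n6-n7 2] → take n6-n7 (2); add n6.
Step 5: frontier [n2-n8 20, n4-n8 12, n4-n5 19, n5-n6 11, n6-n8 18, n3-n6 19] → take n5-n6 (11); add n5.
Step 6: frontier [n2-n8 20, n4-n8 12, n3-n5 3, n6-n8 18, n3-n6 19] → take n3-n5 (3); add n3.
Step 7: frontier [n2-n8 20, n3-n8 11, n4-n8 12, n6-n8 18] → take n3-n8 (11); add n8.
Vertex order: n2, n9, n4, n7, n6, n5, n3, n8. The 7th vertex is n3.

n3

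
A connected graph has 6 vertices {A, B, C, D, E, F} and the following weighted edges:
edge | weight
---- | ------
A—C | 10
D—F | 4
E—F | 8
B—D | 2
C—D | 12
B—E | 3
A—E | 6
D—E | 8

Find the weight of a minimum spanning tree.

Prim's algorithm from F:
Step 1: frontier [D—F 4, E—F 8] → take D—F (4); add D.
Step 2: frontier [B—D 2, D—E 8, C—D 12, E—F 8] → take B—D (2); add B.
Step 3: frontier [B—E 3, D—E 8, C—D 12, E—F 8] → take B—E (3); add E.
Step 4: frontier [C—D 12, A—E 6] → take A—E (6); add A.
Step 5: frontier [A—C 10, C—D 12] → take A—C (10); add C.
MST edges: D—F, B—D, B—E, A—E, A—C; total weight 4+2+3+6+10 = 25.

25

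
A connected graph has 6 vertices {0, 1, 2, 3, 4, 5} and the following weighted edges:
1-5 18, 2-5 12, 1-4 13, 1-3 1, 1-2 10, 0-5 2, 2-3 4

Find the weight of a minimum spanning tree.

Sort edges by weight, then run Kruskal:
1-3 (1): add — endpoints in different components.
0-5 (2): add — endpoints in different components.
2-3 (4): add — endpoints in different components.
1-2 (10): skip — 1 and 2 already connected.
2-5 (12): add — endpoints in different components.
1-4 (13): add — endpoints in different components.
MST edges: 1-3, 0-5, 2-3, 2-5, 1-4; total weight 1+2+4+12+13 = 32.

32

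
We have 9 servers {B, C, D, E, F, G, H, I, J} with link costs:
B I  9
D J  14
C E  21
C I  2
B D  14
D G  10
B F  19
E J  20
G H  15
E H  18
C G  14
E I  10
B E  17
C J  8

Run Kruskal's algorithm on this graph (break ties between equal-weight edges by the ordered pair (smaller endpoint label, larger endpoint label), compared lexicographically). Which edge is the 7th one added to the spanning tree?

Kruskal: consider edges lightest-first.
C I (2): add — endpoints in different components.
C J (8): add — endpoints in different components.
B I (9): add — endpoints in different components.
D G (10): add — endpoints in different components.
E I (10): add — endpoints in different components.
B D (14): add — endpoints in different components.
C G (14): skip — C and G already connected.
D J (14): skip — D and J already connected.
G H (15): add — endpoints in different components.
B E (17): skip — B and E already connected.
E H (18): skip — E and H already connected.
B F (19): add — endpoints in different components.
The 7th edge added is G H.

G-H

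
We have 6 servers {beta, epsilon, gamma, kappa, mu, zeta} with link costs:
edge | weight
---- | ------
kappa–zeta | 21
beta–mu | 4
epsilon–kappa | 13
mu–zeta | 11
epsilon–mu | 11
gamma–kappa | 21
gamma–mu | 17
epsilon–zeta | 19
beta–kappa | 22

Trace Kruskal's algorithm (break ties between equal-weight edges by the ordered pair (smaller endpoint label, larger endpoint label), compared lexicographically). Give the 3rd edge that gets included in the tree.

Kruskal: consider edges lightest-first.
beta–mu (4): add — endpoints in different components.
epsilon–mu (11): add — endpoints in different components.
mu–zeta (11): add — endpoints in different components.
epsilon–kappa (13): add — endpoints in different components.
gamma–mu (17): add — endpoints in different components.
The 3rd edge added is mu–zeta.

mu-zeta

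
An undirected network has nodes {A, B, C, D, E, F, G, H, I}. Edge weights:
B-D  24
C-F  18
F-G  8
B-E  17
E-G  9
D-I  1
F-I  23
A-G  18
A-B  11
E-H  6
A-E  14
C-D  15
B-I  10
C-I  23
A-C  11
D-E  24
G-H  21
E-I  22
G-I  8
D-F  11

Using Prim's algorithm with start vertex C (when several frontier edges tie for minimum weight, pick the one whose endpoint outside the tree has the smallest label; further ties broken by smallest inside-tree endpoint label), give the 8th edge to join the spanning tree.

Prim, starting at C.
Step 1: cheapest edge leaving the tree is A-C (11); add A.
Step 2: cheapest edge leaving the tree is A-B (11); add B.
Step 3: cheapest edge leaving the tree is B-I (10); add I.
Step 4: cheapest edge leaving the tree is D-I (1); add D.
Step 5: cheapest edge leaving the tree is G-I (8); add G.
Step 6: cheapest edge leaving the tree is F-G (8); add F.
Step 7: cheapest edge leaving the tree is E-G (9); add E.
Step 8: cheapest edge leaving the tree is E-H (6); add H.
The 8th edge added is E-H.

E-H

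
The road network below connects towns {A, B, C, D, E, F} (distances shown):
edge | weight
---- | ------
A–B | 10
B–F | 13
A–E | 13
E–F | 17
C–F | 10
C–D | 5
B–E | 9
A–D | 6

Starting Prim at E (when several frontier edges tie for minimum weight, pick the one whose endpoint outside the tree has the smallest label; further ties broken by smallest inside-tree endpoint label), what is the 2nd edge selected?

A-B

Prim's algorithm from E:
Step 1: frontier [B–E 9, A–E 13, E–F 17] → take B–E (9); add B.
Step 2: frontier [A–B 10, B–F 13, A–E 13, E–F 17] → take A–B (10); add A.
Step 3: frontier [A–D 6, B–F 13, E–F 17] → take A–D (6); add D.
Step 4: frontier [B–F 13, C–D 5, E–F 17] → take C–D (5); add C.
Step 5: frontier [B–F 13, C–F 10, E–F 17] → take C–F (10); add F.
The 2nd edge added is A–B.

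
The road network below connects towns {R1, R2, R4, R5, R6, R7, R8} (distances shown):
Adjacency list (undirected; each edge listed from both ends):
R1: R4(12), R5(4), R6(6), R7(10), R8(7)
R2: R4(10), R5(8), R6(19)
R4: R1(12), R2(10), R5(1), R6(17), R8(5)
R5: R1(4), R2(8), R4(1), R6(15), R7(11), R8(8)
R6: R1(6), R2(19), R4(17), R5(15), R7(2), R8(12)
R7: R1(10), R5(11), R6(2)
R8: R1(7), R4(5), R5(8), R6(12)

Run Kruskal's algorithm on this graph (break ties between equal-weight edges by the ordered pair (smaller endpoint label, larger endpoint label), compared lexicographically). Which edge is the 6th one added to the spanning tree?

R2-R5

Sort edges by weight, then run Kruskal:
R4–R5 (1): add — endpoints in different components.
R6–R7 (2): add — endpoints in different components.
R1–R5 (4): add — endpoints in different components.
R4–R8 (5): add — endpoints in different components.
R1–R6 (6): add — endpoints in different components.
R1–R8 (7): skip — R8 and R1 already connected.
R2–R5 (8): add — endpoints in different components.
The 6th edge added is R2–R5.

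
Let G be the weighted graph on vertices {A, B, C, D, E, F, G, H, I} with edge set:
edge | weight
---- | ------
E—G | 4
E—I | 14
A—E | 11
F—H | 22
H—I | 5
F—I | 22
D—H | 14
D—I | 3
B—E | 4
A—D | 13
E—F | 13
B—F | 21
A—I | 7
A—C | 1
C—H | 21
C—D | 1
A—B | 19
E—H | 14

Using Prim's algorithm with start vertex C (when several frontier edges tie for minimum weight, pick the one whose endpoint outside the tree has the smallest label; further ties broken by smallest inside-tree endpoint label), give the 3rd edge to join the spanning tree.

Grow the tree from C using Prim:
Step 1: cheapest edge leaving the tree is A—C (1); add A.
Step 2: cheapest edge leaving the tree is C—D (1); add D.
Step 3: cheapest edge leaving the tree is D—I (3); add I.
Step 4: cheapest edge leaving the tree is H—I (5); add H.
Step 5: cheapest edge leaving the tree is A—E (11); add E.
Step 6: cheapest edge leaving the tree is B—E (4); add B.
Step 7: cheapest edge leaving the tree is E—G (4); add G.
Step 8: cheapest edge leaving the tree is E—F (13); add F.
The 3rd edge added is D—I.

D-I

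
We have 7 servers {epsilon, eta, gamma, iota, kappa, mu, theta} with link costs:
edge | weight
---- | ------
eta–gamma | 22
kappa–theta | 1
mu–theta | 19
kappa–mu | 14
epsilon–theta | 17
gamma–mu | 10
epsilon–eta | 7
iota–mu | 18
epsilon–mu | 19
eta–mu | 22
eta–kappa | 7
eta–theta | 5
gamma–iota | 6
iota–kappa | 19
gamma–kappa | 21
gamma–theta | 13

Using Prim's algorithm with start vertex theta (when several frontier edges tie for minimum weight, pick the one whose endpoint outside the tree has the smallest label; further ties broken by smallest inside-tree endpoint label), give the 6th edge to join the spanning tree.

Prim's algorithm from theta:
Step 1: cheapest edge leaving the tree is kappa–theta (1); add kappa.
Step 2: cheapest edge leaving the tree is eta–theta (5); add eta.
Step 3: cheapest edge leaving the tree is epsilon–eta (7); add epsilon.
Step 4: cheapest edge leaving the tree is gamma–theta (13); add gamma.
Step 5: cheapest edge leaving the tree is gamma–iota (6); add iota.
Step 6: cheapest edge leaving the tree is gamma–mu (10); add mu.
The 6th edge added is gamma–mu.

gamma-mu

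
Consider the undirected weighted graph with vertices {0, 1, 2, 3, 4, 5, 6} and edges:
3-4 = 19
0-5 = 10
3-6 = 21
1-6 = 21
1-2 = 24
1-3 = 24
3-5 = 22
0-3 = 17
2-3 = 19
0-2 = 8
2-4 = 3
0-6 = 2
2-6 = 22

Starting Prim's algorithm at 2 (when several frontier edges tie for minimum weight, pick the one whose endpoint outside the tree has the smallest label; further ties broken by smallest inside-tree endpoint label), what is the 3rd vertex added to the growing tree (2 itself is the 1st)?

Prim, starting at 2.
Step 1: cheapest edge leaving the tree is 2-4 (3); add 4.
Step 2: cheapest edge leaving the tree is 0-2 (8); add 0.
Step 3: cheapest edge leaving the tree is 0-6 (2); add 6.
Step 4: cheapest edge leaving the tree is 0-5 (10); add 5.
Step 5: cheapest edge leaving the tree is 0-3 (17); add 3.
Step 6: cheapest edge leaving the tree is 1-6 (21); add 1.
Vertex order: 2, 4, 0, 6, 5, 3, 1. The 3rd vertex is 0.

0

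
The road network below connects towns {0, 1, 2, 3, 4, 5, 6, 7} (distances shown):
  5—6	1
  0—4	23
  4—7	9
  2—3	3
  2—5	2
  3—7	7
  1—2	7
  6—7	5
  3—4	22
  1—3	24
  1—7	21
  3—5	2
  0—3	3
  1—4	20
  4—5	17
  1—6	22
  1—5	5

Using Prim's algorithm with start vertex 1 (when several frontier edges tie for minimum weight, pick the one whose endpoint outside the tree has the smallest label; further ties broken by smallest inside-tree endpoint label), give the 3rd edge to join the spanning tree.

2-5

Prim's algorithm from 1:
Step 1: cheapest edge leaving the tree is 1—5 (5); add 5.
Step 2: cheapest edge leaving the tree is 5—6 (1); add 6.
Step 3: cheapest edge leaving the tree is 2—5 (2); add 2.
Step 4: cheapest edge leaving the tree is 3—5 (2); add 3.
Step 5: cheapest edge leaving the tree is 0—3 (3); add 0.
Step 6: cheapest edge leaving the tree is 6—7 (5); add 7.
Step 7: cheapest edge leaving the tree is 4—7 (9); add 4.
The 3rd edge added is 2—5.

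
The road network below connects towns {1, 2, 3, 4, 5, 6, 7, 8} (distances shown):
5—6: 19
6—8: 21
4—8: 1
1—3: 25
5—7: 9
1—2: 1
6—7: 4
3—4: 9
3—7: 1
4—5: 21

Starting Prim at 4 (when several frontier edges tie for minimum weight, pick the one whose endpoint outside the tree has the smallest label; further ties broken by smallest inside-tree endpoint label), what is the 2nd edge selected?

Grow the tree from 4 using Prim:
Step 1: cheapest edge leaving the tree is 4—8 (1); add 8.
Step 2: cheapest edge leaving the tree is 3—4 (9); add 3.
Step 3: cheapest edge leaving the tree is 3—7 (1); add 7.
Step 4: cheapest edge leaving the tree is 6—7 (4); add 6.
Step 5: cheapest edge leaving the tree is 5—7 (9); add 5.
Step 6: cheapest edge leaving the tree is 1—3 (25); add 1.
Step 7: cheapest edge leaving the tree is 1—2 (1); add 2.
The 2nd edge added is 3—4.

3-4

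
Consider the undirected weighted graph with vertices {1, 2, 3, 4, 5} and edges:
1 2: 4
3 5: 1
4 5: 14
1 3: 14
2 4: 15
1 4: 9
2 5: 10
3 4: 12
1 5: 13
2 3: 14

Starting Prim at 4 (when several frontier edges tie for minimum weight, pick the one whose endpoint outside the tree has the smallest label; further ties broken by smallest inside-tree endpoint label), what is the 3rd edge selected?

2-5

Prim, starting at 4.
Step 1: cheapest edge leaving the tree is 1 4 (9); add 1.
Step 2: cheapest edge leaving the tree is 1 2 (4); add 2.
Step 3: cheapest edge leaving the tree is 2 5 (10); add 5.
Step 4: cheapest edge leaving the tree is 3 5 (1); add 3.
The 3rd edge added is 2 5.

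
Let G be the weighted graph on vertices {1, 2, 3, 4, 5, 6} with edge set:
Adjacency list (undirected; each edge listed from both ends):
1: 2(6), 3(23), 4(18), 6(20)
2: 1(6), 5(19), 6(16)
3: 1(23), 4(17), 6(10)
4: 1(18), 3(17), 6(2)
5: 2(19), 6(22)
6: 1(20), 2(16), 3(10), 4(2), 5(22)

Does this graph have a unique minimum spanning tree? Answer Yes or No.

Kruskal: consider edges lightest-first.
4 6 (2): add. Components now {1} {2} {3} {4,6} {5}
1 2 (6): add. Components now {1,2} {3} {4,6} {5}
3 6 (10): add. Components now {1,2} {3,4,6} {5}
2 6 (16): add. Components now {1,2,3,4,6} {5}
3 4 (17): skip — 3 and 4 already connected.
1 4 (18): skip — 1 and 4 already connected.
2 5 (19): add. Components now {1,2,3,4,5,6}
Every non-tree edge has weight strictly greater than the heaviest edge on the tree path between its endpoints, so the MST is unique.

Yes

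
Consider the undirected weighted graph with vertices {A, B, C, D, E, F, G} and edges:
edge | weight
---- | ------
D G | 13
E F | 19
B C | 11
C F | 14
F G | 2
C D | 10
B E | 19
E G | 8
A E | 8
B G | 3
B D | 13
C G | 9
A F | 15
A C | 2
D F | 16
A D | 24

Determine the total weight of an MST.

33

Prim, starting at F.
Step 1: cheapest edge leaving the tree is F G (2); add G.
Step 2: cheapest edge leaving the tree is B G (3); add B.
Step 3: cheapest edge leaving the tree is E G (8); add E.
Step 4: cheapest edge leaving the tree is A E (8); add A.
Step 5: cheapest edge leaving the tree is A C (2); add C.
Step 6: cheapest edge leaving the tree is C D (10); add D.
MST edges: F G, B G, E G, A E, A C, C D; total weight 2+3+8+8+2+10 = 33.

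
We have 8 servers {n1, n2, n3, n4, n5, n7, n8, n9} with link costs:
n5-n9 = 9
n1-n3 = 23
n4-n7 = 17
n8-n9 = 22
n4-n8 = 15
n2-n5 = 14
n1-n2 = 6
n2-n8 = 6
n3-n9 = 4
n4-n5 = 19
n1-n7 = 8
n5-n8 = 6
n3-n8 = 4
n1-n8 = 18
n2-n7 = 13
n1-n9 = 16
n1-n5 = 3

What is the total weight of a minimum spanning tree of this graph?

46

Prim's algorithm from n5:
Step 1: cheapest edge leaving the tree is n1-n5 (3); add n1.
Step 2: cheapest edge leaving the tree is n1-n2 (6); add n2.
Step 3: cheapest edge leaving the tree is n2-n8 (6); add n8.
Step 4: cheapest edge leaving the tree is n3-n8 (4); add n3.
Step 5: cheapest edge leaving the tree is n3-n9 (4); add n9.
Step 6: cheapest edge leaving the tree is n1-n7 (8); add n7.
Step 7: cheapest edge leaving the tree is n4-n8 (15); add n4.
MST edges: n1-n5, n1-n2, n2-n8, n3-n8, n3-n9, n1-n7, n4-n8; total weight 3+6+6+4+4+8+15 = 46.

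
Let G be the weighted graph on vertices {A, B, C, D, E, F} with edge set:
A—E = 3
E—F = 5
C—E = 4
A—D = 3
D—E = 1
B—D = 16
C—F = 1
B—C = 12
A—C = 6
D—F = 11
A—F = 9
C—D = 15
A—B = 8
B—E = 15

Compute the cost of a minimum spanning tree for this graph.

Prim, starting at D.
Step 1: cheapest edge leaving the tree is D—E (1); add E.
Step 2: cheapest edge leaving the tree is A—D (3); add A.
Step 3: cheapest edge leaving the tree is C—E (4); add C.
Step 4: cheapest edge leaving the tree is C—F (1); add F.
Step 5: cheapest edge leaving the tree is A—B (8); add B.
MST edges: D—E, A—D, C—E, C—F, A—B; total weight 1+3+4+1+8 = 17.

17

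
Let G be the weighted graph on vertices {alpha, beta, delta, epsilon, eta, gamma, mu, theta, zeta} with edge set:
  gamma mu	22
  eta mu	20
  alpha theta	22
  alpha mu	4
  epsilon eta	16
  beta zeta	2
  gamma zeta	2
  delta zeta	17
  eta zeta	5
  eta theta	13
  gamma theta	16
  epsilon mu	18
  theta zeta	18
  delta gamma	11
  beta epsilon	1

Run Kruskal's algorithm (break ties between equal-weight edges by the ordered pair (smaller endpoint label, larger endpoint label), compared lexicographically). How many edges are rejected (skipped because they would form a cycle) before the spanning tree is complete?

Kruskal's algorithm — process edges by increasing weight (ties by edge label):
beta epsilon (1): add — endpoints in different components.
beta zeta (2): add — endpoints in different components.
gamma zeta (2): add — endpoints in different components.
alpha mu (4): add — endpoints in different components.
eta zeta (5): add — endpoints in different components.
delta gamma (11): add — endpoints in different components.
eta theta (13): add — endpoints in different components.
epsilon eta (16): skip — eta and epsilon already connected.
gamma theta (16): skip — gamma and theta already connected.
delta zeta (17): skip — zeta and delta already connected.
epsilon mu (18): add — endpoints in different components.
Edges rejected before the tree was complete: 3.

3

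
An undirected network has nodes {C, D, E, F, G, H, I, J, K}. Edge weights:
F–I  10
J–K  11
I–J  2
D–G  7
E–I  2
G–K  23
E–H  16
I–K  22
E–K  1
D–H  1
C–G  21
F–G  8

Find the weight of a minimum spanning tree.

52

Kruskal's algorithm — process edges by increasing weight (ties by edge label):
D–H (1): add — endpoints in different components.
E–K (1): add — endpoints in different components.
E–I (2): add — endpoints in different components.
I–J (2): add — endpoints in different components.
D–G (7): add — endpoints in different components.
F–G (8): add — endpoints in different components.
F–I (10): add — endpoints in different components.
J–K (11): skip — J and K already connected.
E–H (16): skip — E and H already connected.
C–G (21): add — endpoints in different components.
MST edges: D–H, E–K, E–I, I–J, D–G, F–G, F–I, C–G; total weight 1+1+2+2+7+8+10+21 = 52.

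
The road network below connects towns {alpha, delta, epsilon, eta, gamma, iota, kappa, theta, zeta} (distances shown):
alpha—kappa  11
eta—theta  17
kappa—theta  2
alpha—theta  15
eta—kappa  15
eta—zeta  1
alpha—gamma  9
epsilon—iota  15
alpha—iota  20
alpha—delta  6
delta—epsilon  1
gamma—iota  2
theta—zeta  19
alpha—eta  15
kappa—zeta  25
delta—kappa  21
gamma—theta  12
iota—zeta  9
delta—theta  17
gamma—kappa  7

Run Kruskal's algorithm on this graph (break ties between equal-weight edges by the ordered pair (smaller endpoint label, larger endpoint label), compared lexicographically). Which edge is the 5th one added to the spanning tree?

Sort edges by weight, then run Kruskal:
delta—epsilon (1): add — endpoints in different components.
eta—zeta (1): add — endpoints in different components.
gamma—iota (2): add — endpoints in different components.
kappa—theta (2): add — endpoints in different components.
alpha—delta (6): add — endpoints in different components.
gamma—kappa (7): add — endpoints in different components.
alpha—gamma (9): add — endpoints in different components.
iota—zeta (9): add — endpoints in different components.
The 5th edge added is alpha—delta.

alpha-delta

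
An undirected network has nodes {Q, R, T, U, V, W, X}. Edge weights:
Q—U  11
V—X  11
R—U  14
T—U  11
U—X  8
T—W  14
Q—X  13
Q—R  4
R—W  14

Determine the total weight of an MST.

59

Prim, starting at W.
Step 1: frontier [R—W 14, T—W 14] → take R—W (14); add R.
Step 2: frontier [Q—R 4, R—U 14, T—W 14] → take Q—R (4); add Q.
Step 3: frontier [Q—U 11, Q—X 13, R—U 14, T—W 14] → take Q—U (11); add U.
Step 4: frontier [Q—X 13, U—X 8, T—U 11, T—W 14] → take U—X (8); add X.
Step 5: frontier [T—U 11, T—W 14, V—X 11] → take T—U (11); add T.
Step 6: frontier [V—X 11] → take V—X (11); add V.
MST edges: R—W, Q—R, Q—U, U—X, T—U, V—X; total weight 14+4+11+8+11+11 = 59.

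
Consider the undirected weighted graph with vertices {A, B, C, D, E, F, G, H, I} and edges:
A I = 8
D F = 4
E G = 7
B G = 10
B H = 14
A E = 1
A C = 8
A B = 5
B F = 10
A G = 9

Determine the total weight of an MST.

57

Prim, starting at I.
Step 1: frontier [A I 8] → take A I (8); add A.
Step 2: frontier [A E 1, A B 5, A C 8, A G 9] → take A E (1); add E.
Step 3: frontier [A B 5, A C 8, A G 9, E G 7] → take A B (5); add B.
Step 4: frontier [A C 8, A G 9, B F 10, B G 10, B H 14, E G 7] → take E G (7); add G.
Step 5: frontier [A C 8, B F 10, B H 14] → take A C (8); add C.
Step 6: frontier [B F 10, B H 14] → take B F (10); add F.
Step 7: frontier [B H 14, D F 4] → take D F (4); add D.
Step 8: frontier [B H 14] → take B H (14); add H.
MST edges: A I, A E, A B, E G, A C, B F, D F, B H; total weight 8+1+5+7+8+10+4+14 = 57.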